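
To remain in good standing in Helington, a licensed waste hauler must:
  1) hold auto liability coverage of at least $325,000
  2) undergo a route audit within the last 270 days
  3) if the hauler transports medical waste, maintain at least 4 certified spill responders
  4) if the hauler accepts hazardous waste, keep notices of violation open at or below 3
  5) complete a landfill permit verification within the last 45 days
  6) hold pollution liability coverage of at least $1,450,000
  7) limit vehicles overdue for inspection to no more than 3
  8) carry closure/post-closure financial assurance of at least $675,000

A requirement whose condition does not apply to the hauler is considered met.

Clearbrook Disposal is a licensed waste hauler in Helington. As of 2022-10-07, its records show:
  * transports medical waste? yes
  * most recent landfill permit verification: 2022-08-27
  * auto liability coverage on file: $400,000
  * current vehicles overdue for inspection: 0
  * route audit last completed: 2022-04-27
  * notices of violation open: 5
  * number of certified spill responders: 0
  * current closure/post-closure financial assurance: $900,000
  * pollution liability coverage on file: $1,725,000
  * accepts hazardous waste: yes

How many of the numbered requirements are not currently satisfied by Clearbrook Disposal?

2

1. auto liability coverage $400,000 ≥ $325,000 → met
2. route audit 163 days ago vs limit 270 → met
3. condition 'transports medical waste' holds; certified spill responders 0 < 4 → not met
4. condition 'accepts hazardous waste' holds; notices of violation open 5 > 3 → not met
5. landfill permit verification 41 days ago vs limit 45 → met
6. pollution liability coverage $1,725,000 ≥ $1,450,000 → met
7. vehicles overdue for inspection 0 ≤ 3 → met
8. closure/post-closure financial assurance $900,000 ≥ $675,000 → met
Not met: 2 of 8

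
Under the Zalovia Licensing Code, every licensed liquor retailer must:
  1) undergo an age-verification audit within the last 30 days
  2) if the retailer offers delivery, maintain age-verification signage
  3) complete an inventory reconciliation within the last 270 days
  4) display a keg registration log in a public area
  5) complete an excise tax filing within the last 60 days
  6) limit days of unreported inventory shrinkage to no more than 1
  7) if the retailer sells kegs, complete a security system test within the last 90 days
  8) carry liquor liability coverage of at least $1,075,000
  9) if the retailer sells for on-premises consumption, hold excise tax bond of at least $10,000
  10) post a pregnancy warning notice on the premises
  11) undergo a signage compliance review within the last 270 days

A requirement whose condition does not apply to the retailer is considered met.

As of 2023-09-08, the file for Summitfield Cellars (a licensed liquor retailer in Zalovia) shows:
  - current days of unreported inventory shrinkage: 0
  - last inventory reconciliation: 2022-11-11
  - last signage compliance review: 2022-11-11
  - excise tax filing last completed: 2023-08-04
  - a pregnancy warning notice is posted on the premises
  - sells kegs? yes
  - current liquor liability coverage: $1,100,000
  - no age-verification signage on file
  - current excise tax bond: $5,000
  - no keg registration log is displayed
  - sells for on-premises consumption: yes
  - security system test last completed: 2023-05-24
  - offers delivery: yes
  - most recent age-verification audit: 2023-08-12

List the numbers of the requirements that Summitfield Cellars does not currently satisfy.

1. age-verification audit 27 days ago vs limit 30 → met
2. condition 'offers delivery' holds; age-verification signage absent → not met
3. inventory reconciliation 301 days ago vs limit 270 → not met
4. keg registration log absent → not met
5. excise tax filing 35 days ago vs limit 60 → met
6. days of unreported inventory shrinkage 0 ≤ 1 → met
7. condition 'sells kegs' holds; security system test 107 days ago vs limit 90 → not met
8. liquor liability coverage $1,100,000 ≥ $1,075,000 → met
9. condition 'sells for on-premises consumption' holds; excise tax bond $5,000 < $10,000 → not met
10. pregnancy warning notice present → met
11. signage compliance review 301 days ago vs limit 270 → not met
Not met: 2, 3, 4, 7, 9, 11

2, 3, 4, 7, 9, 11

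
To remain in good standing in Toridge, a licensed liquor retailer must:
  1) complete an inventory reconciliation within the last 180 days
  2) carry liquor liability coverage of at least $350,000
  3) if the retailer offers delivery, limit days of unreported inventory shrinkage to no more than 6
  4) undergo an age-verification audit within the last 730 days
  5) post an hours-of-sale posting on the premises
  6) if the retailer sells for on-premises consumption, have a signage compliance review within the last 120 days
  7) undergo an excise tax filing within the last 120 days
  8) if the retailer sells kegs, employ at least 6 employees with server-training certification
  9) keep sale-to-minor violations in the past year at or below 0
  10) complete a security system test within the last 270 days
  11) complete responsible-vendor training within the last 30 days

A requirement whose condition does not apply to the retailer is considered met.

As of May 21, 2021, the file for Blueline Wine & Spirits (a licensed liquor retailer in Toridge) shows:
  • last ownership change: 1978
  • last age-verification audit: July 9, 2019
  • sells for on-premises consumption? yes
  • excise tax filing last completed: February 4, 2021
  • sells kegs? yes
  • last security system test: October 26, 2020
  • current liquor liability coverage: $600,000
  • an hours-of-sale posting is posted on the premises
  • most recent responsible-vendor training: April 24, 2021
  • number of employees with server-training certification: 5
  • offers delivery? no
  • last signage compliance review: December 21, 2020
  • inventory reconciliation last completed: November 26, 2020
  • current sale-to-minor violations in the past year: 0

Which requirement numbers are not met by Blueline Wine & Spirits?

6, 8

1. inventory reconciliation 176 days ago vs limit 180 → met
2. liquor liability coverage $600,000 ≥ $350,000 → met
3. condition 'offers delivery' does not hold → requirement n/a → met
4. age-verification audit 682 days ago vs limit 730 → met
5. hours-of-sale posting present → met
6. condition 'sells for on-premises consumption' holds; signage compliance review 151 days ago vs limit 120 → not met
7. excise tax filing 106 days ago vs limit 120 → met
8. condition 'sells kegs' holds; employees with server-training certification 5 < 6 → not met
9. sale-to-minor violations in the past year 0 ≤ 0 → met
10. security system test 207 days ago vs limit 270 → met
11. responsible-vendor training 27 days ago vs limit 30 → met
Not met: 6, 8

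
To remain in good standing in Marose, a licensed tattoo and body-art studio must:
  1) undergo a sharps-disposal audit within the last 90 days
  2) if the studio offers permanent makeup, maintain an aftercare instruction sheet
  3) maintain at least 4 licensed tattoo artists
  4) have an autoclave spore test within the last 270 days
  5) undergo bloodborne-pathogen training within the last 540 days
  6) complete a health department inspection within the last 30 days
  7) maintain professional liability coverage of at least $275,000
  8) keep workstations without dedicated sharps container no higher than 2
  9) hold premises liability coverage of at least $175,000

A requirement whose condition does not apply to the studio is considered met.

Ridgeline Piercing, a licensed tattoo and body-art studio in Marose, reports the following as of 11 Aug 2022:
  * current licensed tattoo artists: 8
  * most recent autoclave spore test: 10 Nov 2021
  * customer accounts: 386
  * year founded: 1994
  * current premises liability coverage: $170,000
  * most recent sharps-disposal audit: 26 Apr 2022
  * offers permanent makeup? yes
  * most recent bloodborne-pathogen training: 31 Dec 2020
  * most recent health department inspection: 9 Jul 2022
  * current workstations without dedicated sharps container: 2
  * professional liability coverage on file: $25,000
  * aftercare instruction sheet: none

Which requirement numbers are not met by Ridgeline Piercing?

1. sharps-disposal audit 107 days ago vs limit 90 → not met
2. condition 'offers permanent makeup' holds; aftercare instruction sheet absent → not met
3. licensed tattoo artists 8 ≥ 4 → met
4. autoclave spore test 274 days ago vs limit 270 → not met
5. bloodborne-pathogen training 588 days ago vs limit 540 → not met
6. health department inspection 33 days ago vs limit 30 → not met
7. professional liability coverage $25,000 < $275,000 → not met
8. workstations without dedicated sharps container 2 ≤ 2 → met
9. premises liability coverage $170,000 < $175,000 → not met
Not met: 1, 2, 4, 5, 6, 7, 9

1, 2, 4, 5, 6, 7, 9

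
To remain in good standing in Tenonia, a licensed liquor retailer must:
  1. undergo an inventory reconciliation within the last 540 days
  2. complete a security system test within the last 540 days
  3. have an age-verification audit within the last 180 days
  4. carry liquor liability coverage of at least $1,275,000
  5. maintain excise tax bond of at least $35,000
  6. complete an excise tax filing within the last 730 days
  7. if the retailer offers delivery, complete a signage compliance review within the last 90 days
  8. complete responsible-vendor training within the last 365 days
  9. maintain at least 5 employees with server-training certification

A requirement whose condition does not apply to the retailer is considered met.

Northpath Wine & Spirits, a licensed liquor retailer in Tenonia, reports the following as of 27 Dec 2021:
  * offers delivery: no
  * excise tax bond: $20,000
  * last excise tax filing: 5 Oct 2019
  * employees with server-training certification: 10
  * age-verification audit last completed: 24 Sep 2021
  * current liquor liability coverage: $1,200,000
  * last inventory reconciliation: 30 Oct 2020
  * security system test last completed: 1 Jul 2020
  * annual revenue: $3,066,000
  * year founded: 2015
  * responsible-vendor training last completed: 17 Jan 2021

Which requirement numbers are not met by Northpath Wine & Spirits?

1. inventory reconciliation 423 days ago vs limit 540 → met
2. security system test 544 days ago vs limit 540 → not met
3. age-verification audit 94 days ago vs limit 180 → met
4. liquor liability coverage $1,200,000 < $1,275,000 → not met
5. excise tax bond $20,000 < $35,000 → not met
6. excise tax filing 814 days ago vs limit 730 → not met
7. condition 'offers delivery' does not hold → requirement n/a → met
8. responsible-vendor training 344 days ago vs limit 365 → met
9. employees with server-training certification 10 ≥ 5 → met
Not met: 2, 4, 5, 6

2, 4, 5, 6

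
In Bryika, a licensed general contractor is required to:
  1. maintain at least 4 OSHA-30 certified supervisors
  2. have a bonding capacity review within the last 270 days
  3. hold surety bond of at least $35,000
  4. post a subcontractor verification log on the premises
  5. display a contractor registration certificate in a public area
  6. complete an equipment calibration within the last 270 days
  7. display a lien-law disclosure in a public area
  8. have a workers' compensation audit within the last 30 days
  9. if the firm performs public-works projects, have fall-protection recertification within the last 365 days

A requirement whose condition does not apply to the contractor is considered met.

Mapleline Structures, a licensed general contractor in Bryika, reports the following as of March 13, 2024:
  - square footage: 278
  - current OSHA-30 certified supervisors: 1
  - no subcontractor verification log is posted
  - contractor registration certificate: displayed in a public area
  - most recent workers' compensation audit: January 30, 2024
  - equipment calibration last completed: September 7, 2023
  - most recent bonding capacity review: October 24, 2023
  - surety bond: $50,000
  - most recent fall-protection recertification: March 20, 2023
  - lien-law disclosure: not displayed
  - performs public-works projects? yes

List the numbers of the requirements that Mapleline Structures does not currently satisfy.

1. OSHA-30 certified supervisors 1 < 4 → not met
2. bonding capacity review 141 days ago vs limit 270 → met
3. surety bond $50,000 ≥ $35,000 → met
4. subcontractor verification log absent → not met
5. contractor registration certificate present → met
6. equipment calibration 188 days ago vs limit 270 → met
7. lien-law disclosure absent → not met
8. workers' compensation audit 43 days ago vs limit 30 → not met
9. condition 'performs public-works projects' holds; fall-protection recertification 359 days ago vs limit 365 → met
Not met: 1, 4, 7, 8

1, 4, 7, 8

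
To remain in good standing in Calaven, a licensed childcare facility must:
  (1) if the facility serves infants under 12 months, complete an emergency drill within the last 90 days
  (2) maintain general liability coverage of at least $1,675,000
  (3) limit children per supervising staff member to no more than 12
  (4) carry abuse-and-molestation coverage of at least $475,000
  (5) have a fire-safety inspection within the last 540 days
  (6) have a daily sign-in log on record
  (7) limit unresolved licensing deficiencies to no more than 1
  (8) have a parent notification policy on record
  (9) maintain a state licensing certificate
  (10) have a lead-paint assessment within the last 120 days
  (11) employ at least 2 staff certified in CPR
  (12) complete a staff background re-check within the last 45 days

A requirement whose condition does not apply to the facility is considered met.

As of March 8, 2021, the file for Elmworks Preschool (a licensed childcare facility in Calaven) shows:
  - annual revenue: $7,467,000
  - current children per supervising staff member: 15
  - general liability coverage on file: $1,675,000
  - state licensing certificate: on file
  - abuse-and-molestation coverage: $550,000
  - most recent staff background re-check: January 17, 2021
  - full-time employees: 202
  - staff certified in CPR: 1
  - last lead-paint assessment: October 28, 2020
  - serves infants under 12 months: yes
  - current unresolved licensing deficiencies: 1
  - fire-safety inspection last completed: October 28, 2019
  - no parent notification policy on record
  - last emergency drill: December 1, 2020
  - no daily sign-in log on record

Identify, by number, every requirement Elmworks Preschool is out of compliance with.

1, 3, 6, 8, 10, 11, 12

1. condition 'serves infants under 12 months' holds; emergency drill 97 days ago vs limit 90 → not met
2. general liability coverage $1,675,000 ≥ $1,675,000 → met
3. children per supervising staff member 15 > 12 → not met
4. abuse-and-molestation coverage $550,000 ≥ $475,000 → met
5. fire-safety inspection 497 days ago vs limit 540 → met
6. daily sign-in log absent → not met
7. unresolved licensing deficiencies 1 ≤ 1 → met
8. parent notification policy absent → not met
9. state licensing certificate present → met
10. lead-paint assessment 131 days ago vs limit 120 → not met
11. staff certified in CPR 1 < 2 → not met
12. staff background re-check 50 days ago vs limit 45 → not met
Not met: 1, 3, 6, 8, 10, 11, 12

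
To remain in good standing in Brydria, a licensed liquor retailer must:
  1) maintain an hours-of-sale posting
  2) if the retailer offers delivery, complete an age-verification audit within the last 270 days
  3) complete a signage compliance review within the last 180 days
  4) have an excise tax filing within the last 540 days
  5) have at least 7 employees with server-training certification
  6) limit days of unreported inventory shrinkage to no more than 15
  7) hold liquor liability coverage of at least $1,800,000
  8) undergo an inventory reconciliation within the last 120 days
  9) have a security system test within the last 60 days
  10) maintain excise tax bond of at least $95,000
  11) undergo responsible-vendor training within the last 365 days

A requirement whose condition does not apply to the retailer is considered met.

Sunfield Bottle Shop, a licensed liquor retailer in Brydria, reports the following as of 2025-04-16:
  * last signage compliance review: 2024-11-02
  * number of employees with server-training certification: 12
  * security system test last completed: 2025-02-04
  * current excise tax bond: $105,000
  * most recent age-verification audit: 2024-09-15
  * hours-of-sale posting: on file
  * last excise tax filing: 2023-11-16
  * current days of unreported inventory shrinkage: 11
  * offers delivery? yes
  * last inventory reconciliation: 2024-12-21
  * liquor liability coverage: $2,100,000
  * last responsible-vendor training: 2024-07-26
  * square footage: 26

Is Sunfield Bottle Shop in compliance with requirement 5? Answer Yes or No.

Yes

5. employees with server-training certification 12 ≥ 7 → met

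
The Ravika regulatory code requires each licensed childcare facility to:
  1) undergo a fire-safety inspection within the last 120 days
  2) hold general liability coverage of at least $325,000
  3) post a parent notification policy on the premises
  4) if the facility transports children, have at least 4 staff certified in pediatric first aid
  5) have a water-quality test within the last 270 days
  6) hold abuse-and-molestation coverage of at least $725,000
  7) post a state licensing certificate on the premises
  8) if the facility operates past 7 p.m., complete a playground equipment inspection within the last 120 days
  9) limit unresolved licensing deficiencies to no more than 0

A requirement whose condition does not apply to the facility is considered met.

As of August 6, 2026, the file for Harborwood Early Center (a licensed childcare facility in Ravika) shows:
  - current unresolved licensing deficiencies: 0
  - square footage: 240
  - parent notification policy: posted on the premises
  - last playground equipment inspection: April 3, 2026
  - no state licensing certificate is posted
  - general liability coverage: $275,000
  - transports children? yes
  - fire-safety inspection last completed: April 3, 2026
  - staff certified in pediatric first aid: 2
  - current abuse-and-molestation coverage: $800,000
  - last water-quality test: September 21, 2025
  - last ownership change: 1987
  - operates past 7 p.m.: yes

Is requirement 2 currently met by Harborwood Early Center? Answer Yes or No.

2. general liability coverage $275,000 < $325,000 → not met

No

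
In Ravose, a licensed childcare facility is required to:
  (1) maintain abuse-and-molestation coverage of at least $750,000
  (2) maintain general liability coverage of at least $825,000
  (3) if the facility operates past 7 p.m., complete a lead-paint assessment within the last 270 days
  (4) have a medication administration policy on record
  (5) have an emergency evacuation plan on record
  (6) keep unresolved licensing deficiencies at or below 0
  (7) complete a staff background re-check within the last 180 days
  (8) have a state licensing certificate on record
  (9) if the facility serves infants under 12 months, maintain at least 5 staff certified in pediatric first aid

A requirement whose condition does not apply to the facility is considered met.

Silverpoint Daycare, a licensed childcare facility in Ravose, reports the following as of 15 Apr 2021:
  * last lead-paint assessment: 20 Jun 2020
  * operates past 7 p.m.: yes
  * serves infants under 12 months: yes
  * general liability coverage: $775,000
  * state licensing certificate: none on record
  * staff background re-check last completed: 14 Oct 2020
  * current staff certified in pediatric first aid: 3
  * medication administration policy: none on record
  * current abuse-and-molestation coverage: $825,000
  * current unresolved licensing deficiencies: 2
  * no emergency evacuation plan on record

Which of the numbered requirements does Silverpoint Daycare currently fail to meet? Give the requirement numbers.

2, 3, 4, 5, 6, 7, 8, 9

1. abuse-and-molestation coverage $825,000 ≥ $750,000 → met
2. general liability coverage $775,000 < $825,000 → not met
3. condition 'operates past 7 p.m.' holds; lead-paint assessment 299 days ago vs limit 270 → not met
4. medication administration policy absent → not met
5. emergency evacuation plan absent → not met
6. unresolved licensing deficiencies 2 > 0 → not met
7. staff background re-check 183 days ago vs limit 180 → not met
8. state licensing certificate absent → not met
9. condition 'serves infants under 12 months' holds; staff certified in pediatric first aid 3 < 5 → not met
Not met: 2, 3, 4, 5, 6, 7, 8, 9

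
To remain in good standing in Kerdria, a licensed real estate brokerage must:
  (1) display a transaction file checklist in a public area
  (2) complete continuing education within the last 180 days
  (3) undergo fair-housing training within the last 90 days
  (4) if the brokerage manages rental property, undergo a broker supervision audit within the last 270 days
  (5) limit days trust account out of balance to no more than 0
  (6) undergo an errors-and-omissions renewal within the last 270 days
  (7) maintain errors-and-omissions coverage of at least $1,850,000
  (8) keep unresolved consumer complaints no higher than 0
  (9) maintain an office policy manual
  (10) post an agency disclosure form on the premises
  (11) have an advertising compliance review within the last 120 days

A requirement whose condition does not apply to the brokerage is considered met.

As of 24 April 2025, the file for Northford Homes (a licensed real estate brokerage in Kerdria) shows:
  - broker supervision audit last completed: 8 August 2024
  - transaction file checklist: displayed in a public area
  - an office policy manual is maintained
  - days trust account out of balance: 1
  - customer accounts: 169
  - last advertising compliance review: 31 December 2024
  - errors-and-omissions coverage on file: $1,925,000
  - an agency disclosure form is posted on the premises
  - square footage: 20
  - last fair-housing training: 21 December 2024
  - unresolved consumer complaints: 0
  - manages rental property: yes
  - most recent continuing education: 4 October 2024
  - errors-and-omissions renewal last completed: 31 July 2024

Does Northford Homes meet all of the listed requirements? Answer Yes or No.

No

1. transaction file checklist present → met
2. continuing education 202 days ago vs limit 180 → not met
3. fair-housing training 124 days ago vs limit 90 → not met
4. condition 'manages rental property' holds; broker supervision audit 259 days ago vs limit 270 → met
5. days trust account out of balance 1 > 0 → not met
6. errors-and-omissions renewal 267 days ago vs limit 270 → met
7. errors-and-omissions coverage $1,925,000 ≥ $1,850,000 → met
8. unresolved consumer complaints 0 ≤ 0 → met
9. office policy manual present → met
10. agency disclosure form present → met
11. advertising compliance review 114 days ago vs limit 120 → met
Not met: 2, 3, 5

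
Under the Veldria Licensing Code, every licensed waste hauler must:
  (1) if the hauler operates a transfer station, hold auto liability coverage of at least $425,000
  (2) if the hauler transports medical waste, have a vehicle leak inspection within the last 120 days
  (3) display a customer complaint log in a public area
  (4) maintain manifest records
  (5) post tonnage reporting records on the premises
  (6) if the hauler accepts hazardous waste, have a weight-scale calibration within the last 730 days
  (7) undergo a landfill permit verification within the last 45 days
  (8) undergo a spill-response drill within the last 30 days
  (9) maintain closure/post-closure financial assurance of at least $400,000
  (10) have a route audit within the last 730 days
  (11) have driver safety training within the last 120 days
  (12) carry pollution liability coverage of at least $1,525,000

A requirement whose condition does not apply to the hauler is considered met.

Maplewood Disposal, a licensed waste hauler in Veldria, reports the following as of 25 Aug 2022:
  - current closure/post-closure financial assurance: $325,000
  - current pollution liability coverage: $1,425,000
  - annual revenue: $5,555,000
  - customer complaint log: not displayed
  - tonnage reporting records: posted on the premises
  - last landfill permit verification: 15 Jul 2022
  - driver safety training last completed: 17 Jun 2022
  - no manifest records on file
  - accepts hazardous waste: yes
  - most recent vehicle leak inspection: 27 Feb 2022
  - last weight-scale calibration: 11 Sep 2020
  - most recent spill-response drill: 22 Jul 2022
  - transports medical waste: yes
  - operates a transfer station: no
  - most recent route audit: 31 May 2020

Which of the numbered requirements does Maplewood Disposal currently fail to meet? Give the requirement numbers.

1. condition 'operates a transfer station' does not hold → requirement n/a → met
2. condition 'transports medical waste' holds; vehicle leak inspection 179 days ago vs limit 120 → not met
3. customer complaint log absent → not met
4. manifest records absent → not met
5. tonnage reporting records present → met
6. condition 'accepts hazardous waste' holds; weight-scale calibration 713 days ago vs limit 730 → met
7. landfill permit verification 41 days ago vs limit 45 → met
8. spill-response drill 34 days ago vs limit 30 → not met
9. closure/post-closure financial assurance $325,000 < $400,000 → not met
10. route audit 816 days ago vs limit 730 → not met
11. driver safety training 69 days ago vs limit 120 → met
12. pollution liability coverage $1,425,000 < $1,525,000 → not met
Not met: 2, 3, 4, 8, 9, 10, 12

2, 3, 4, 8, 9, 10, 12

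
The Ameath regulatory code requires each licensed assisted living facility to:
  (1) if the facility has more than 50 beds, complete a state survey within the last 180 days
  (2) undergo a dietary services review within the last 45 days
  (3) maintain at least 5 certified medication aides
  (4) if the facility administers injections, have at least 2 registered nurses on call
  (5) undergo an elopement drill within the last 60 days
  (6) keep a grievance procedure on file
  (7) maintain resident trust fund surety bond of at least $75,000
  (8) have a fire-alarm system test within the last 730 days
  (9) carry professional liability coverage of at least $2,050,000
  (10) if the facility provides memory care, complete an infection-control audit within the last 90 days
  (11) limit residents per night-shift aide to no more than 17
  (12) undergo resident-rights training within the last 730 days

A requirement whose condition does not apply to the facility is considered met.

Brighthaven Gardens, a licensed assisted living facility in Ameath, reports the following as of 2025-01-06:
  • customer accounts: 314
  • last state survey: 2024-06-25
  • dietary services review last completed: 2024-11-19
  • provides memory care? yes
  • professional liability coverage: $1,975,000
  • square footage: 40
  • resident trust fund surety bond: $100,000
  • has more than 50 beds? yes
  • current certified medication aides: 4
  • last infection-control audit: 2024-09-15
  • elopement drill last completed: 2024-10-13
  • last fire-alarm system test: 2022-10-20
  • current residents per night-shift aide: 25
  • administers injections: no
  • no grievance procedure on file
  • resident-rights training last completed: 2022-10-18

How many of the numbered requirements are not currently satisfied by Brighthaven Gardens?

10

1. condition 'has more than 50 beds' holds; state survey 195 days ago vs limit 180 → not met
2. dietary services review 48 days ago vs limit 45 → not met
3. certified medication aides 4 < 5 → not met
4. condition 'administers injections' does not hold → requirement n/a → met
5. elopement drill 85 days ago vs limit 60 → not met
6. grievance procedure absent → not met
7. resident trust fund surety bond $100,000 ≥ $75,000 → met
8. fire-alarm system test 809 days ago vs limit 730 → not met
9. professional liability coverage $1,975,000 < $2,050,000 → not met
10. condition 'provides memory care' holds; infection-control audit 113 days ago vs limit 90 → not met
11. residents per night-shift aide 25 > 17 → not met
12. resident-rights training 811 days ago vs limit 730 → not met
Not met: 10 of 12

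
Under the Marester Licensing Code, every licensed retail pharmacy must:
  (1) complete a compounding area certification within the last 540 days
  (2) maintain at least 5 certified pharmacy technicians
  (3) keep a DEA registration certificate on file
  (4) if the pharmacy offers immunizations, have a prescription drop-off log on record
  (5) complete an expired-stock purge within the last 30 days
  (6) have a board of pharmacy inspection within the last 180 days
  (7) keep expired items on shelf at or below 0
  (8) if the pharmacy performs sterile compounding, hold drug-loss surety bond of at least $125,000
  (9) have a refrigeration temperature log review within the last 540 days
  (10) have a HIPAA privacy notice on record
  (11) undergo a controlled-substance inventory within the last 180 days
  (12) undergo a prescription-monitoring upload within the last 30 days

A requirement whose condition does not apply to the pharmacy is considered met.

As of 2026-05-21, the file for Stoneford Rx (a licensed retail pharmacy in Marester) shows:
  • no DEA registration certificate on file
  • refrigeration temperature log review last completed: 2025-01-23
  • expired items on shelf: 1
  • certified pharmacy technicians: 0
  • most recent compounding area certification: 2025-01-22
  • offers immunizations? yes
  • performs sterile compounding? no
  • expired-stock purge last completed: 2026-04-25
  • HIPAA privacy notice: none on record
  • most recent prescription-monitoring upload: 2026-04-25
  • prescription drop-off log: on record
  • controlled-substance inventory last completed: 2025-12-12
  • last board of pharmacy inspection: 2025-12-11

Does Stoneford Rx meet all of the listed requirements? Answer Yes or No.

No

1. compounding area certification 484 days ago vs limit 540 → met
2. certified pharmacy technicians 0 < 5 → not met
3. DEA registration certificate absent → not met
4. condition 'offers immunizations' holds; prescription drop-off log present → met
5. expired-stock purge 26 days ago vs limit 30 → met
6. board of pharmacy inspection 161 days ago vs limit 180 → met
7. expired items on shelf 1 > 0 → not met
8. condition 'performs sterile compounding' does not hold → requirement n/a → met
9. refrigeration temperature log review 483 days ago vs limit 540 → met
10. HIPAA privacy notice absent → not met
11. controlled-substance inventory 160 days ago vs limit 180 → met
12. prescription-monitoring upload 26 days ago vs limit 30 → met
Not met: 2, 3, 7, 10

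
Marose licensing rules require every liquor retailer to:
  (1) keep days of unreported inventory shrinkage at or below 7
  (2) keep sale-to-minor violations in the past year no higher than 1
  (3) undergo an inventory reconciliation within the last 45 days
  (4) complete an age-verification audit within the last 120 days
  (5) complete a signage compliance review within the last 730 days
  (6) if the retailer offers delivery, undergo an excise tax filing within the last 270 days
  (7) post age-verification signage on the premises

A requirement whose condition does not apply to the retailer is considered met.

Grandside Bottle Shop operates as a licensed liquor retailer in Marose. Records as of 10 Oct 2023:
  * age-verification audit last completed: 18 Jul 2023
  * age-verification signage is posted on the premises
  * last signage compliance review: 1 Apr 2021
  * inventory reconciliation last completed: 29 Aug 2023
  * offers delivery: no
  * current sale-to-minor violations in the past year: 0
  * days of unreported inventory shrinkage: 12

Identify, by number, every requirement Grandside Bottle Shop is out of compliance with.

1, 5

1. days of unreported inventory shrinkage 12 > 7 → not met
2. sale-to-minor violations in the past year 0 ≤ 1 → met
3. inventory reconciliation 42 days ago vs limit 45 → met
4. age-verification audit 84 days ago vs limit 120 → met
5. signage compliance review 922 days ago vs limit 730 → not met
6. condition 'offers delivery' does not hold → requirement n/a → met
7. age-verification signage present → met
Not met: 1, 5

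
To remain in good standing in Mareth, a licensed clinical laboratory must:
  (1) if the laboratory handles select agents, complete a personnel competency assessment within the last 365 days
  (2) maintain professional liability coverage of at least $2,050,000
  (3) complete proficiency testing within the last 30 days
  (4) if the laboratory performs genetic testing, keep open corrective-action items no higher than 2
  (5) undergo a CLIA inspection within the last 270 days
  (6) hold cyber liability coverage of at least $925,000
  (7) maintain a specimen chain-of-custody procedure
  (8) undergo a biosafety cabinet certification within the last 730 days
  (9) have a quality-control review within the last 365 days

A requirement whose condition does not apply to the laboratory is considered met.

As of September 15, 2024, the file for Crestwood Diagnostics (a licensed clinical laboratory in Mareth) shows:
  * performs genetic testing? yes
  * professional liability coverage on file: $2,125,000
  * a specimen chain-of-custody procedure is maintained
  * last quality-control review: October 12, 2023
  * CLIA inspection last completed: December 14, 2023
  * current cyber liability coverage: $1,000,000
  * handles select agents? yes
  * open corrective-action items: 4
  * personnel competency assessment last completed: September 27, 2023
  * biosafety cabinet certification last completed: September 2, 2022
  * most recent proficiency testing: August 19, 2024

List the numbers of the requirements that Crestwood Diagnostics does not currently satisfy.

1. condition 'handles select agents' holds; personnel competency assessment 354 days ago vs limit 365 → met
2. professional liability coverage $2,125,000 ≥ $2,050,000 → met
3. proficiency testing 27 days ago vs limit 30 → met
4. condition 'performs genetic testing' holds; open corrective-action items 4 > 2 → not met
5. CLIA inspection 276 days ago vs limit 270 → not met
6. cyber liability coverage $1,000,000 ≥ $925,000 → met
7. specimen chain-of-custody procedure present → met
8. biosafety cabinet certification 744 days ago vs limit 730 → not met
9. quality-control review 339 days ago vs limit 365 → met
Not met: 4, 5, 8

4, 5, 8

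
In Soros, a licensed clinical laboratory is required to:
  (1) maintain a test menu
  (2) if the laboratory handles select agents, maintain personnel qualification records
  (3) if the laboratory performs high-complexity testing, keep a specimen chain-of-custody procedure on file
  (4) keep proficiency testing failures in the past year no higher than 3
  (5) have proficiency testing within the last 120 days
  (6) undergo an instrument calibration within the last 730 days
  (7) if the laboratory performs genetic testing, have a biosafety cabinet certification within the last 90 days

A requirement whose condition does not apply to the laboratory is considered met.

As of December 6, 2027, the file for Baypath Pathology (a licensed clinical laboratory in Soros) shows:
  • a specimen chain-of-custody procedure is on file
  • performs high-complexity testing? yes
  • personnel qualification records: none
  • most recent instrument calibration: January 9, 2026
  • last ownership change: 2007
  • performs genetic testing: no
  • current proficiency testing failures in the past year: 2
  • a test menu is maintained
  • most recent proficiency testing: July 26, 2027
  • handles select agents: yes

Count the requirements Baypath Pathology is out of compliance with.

2

1. test menu present → met
2. condition 'handles select agents' holds; personnel qualification records absent → not met
3. condition 'performs high-complexity testing' holds; specimen chain-of-custody procedure present → met
4. proficiency testing failures in the past year 2 ≤ 3 → met
5. proficiency testing 133 days ago vs limit 120 → not met
6. instrument calibration 696 days ago vs limit 730 → met
7. condition 'performs genetic testing' does not hold → requirement n/a → met
Not met: 2 of 7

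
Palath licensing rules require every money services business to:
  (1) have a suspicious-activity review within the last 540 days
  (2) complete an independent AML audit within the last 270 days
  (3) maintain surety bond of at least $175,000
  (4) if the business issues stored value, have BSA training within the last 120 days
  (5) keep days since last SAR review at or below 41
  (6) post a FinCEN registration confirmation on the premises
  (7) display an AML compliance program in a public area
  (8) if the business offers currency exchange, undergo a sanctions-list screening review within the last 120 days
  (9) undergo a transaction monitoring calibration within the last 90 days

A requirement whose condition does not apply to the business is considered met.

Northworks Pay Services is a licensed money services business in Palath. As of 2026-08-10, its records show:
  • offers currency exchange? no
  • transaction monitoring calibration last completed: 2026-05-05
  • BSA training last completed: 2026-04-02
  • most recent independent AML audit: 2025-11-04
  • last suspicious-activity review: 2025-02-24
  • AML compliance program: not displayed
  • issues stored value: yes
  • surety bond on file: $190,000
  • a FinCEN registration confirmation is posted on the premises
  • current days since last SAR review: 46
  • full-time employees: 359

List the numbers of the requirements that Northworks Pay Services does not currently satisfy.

2, 4, 5, 7, 9

1. suspicious-activity review 532 days ago vs limit 540 → met
2. independent AML audit 279 days ago vs limit 270 → not met
3. surety bond $190,000 ≥ $175,000 → met
4. condition 'issues stored value' holds; BSA training 130 days ago vs limit 120 → not met
5. days since last SAR review 46 > 41 → not met
6. FinCEN registration confirmation present → met
7. AML compliance program absent → not met
8. condition 'offers currency exchange' does not hold → requirement n/a → met
9. transaction monitoring calibration 97 days ago vs limit 90 → not met
Not met: 2, 4, 5, 7, 9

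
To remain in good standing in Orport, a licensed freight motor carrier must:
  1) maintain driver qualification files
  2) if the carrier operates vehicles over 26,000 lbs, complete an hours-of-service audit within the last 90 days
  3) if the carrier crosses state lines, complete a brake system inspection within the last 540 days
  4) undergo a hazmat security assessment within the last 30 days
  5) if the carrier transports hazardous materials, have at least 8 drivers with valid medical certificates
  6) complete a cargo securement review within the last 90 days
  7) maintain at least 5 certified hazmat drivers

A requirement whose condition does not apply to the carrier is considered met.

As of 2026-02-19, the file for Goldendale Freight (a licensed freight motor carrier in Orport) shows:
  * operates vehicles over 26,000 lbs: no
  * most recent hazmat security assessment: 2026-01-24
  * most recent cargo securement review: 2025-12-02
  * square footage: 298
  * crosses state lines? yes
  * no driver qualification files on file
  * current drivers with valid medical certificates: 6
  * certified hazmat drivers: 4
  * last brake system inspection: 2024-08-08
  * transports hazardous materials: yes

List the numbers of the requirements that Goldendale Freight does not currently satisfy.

1, 3, 5, 7

1. driver qualification files absent → not met
2. condition 'operates vehicles over 26,000 lbs' does not hold → requirement n/a → met
3. condition 'crosses state lines' holds; brake system inspection 560 days ago vs limit 540 → not met
4. hazmat security assessment 26 days ago vs limit 30 → met
5. condition 'transports hazardous materials' holds; drivers with valid medical certificates 6 < 8 → not met
6. cargo securement review 79 days ago vs limit 90 → met
7. certified hazmat drivers 4 < 5 → not met
Not met: 1, 3, 5, 7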